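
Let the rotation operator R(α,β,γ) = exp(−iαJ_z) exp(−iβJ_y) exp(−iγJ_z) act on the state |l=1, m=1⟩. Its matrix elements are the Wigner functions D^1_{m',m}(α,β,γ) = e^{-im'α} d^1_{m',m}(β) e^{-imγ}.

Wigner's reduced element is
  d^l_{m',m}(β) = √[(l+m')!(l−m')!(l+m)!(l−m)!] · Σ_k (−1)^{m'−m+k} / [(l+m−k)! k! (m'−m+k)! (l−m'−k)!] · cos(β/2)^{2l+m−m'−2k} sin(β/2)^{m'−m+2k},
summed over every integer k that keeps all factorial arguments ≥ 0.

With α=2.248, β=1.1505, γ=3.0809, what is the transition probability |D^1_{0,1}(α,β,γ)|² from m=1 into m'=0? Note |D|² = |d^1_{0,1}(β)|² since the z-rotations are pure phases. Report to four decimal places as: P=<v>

P=0.4168

Split into d^1_{0,1}(β=1.1505) × two z-phases.
c=cos(1.1505/2)=0.839056, s=sin(1.1505/2)=0.544045; N=√[1·1·2·1]=1.414214
k: max(0,(1)−(0))=1 … min(1+(1),1−(0))=1
  k=1: (−1)^0·1.4142/(1)·0.8391^1·0.5440^1 = +0.645566
d^1_{0,1}(1.1505) = +0.645566
|D^1_{0,1}|² = |d^1_{0,1}(β)|² = (+0.645566)² = 0.416755 (the z-rotation phases have unit modulus)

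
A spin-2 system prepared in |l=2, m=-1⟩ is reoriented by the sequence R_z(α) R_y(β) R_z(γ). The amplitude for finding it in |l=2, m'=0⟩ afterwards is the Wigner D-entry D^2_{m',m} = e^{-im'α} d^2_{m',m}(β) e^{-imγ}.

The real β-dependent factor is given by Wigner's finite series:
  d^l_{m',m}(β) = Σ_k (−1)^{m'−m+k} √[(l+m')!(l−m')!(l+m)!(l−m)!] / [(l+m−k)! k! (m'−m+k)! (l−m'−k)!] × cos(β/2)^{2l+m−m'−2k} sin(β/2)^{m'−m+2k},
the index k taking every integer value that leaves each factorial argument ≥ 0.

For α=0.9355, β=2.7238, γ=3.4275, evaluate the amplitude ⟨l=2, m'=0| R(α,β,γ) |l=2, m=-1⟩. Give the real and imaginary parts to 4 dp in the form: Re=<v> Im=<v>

Re=-0.4358 Im=-0.1281

First d^2_{0,-1}(β=2.7238), then the phase factors e^{-i(0)α} and e^{-i(-1)γ}:
Half-angle: c=0.207380, s=0.978260. N=√(2·2·1·6)=4.898979
The bounds max(0,m−m')=0 and min(l+m,l−m')=1 give 2 terms
  k=0: (−1)^1·4.8990/(2)·0.2074^3·0.9783^1 = -0.021371
  k=1: (−1)^2·4.8990/(2)·0.2074^1·0.9783^3 = +0.475561
d^2_{0,-1}(2.7238) = -0.021371 +0.475561 = +0.454190
Attach z-rotation phases: D = e^{-i(0)(0.9355)}·(+0.454190)·e^{-i(-1)(3.4275)} = -0.435753-0.128094i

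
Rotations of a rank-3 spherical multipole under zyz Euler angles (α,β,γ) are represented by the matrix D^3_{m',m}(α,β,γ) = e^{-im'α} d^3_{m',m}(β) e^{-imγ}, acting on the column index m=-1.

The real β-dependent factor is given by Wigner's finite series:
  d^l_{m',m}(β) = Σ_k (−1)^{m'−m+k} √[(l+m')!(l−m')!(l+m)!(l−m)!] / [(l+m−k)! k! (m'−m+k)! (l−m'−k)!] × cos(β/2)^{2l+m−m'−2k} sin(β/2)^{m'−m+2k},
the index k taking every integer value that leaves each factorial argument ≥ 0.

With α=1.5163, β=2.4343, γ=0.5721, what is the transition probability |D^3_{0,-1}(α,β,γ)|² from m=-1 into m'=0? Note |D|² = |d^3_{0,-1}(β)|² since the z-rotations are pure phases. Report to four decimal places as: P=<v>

D^3_{0,-1}(1.5163,2.4343,0.5721) = e^{-i·0·1.5163}·d^3_{0,-1}(2.4343)·e^{-i·-1·0.5721}. Compute d first:
c=cos(2.4343/2)=0.346321, s=sin(2.4343/2)=0.938116; N=√[6·6·2·24]=41.569219
The bounds max(0,m−m')=0 and min(l+m,l−m')=2 give 3 terms
  k=0: (−1)^1·41.5692/(12)·0.3463^5·0.9381^1 = -0.016190
  k=1: (−1)^2·41.5692/(4)·0.3463^3·0.9381^3 = +0.356383
  k=2: (−1)^3·41.5692/(12)·0.3463^1·0.9381^5 = -0.871670
d^3_{0,-1}(2.4343) = -0.016190 +0.356383 -0.871670 = -0.531477
|D^3_{0,-1}|² = |d^3_{0,-1}(β)|² = (-0.531477)² = 0.282467 (the z-rotation phases have unit modulus)

P=0.2825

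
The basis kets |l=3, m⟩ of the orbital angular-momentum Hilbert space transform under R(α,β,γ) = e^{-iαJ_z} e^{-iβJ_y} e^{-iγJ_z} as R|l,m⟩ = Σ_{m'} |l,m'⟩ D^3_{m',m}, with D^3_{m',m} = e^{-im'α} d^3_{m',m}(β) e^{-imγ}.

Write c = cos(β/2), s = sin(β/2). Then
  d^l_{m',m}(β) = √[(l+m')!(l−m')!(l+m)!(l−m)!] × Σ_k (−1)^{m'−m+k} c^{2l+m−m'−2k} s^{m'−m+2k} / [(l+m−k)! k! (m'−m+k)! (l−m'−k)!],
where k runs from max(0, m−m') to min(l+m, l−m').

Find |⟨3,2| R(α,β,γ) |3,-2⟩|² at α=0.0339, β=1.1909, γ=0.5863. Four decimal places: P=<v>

Split into d^3_{2,-2}(β=1.1909) × two z-phases.
Half-angle: c=0.827896, s=0.560881. N=√(120·1·1·120)=120.000000
The bounds max(0,m−m')=0 and min(l+m,l−m')=1 give 2 terms
  k=0: (−1)^4·120.0000/(24)·0.8279^2·0.5609^4 = +0.339161
  k=1: (−1)^5·120.0000/(120)·0.8279^0·0.5609^6 = -0.031133
d^3_{2,-2}(1.1909) = +0.339161 -0.031133 = +0.308028
|D^3_{2,-2}|² = |d^3_{2,-2}(β)|² = (+0.308028)² = 0.094881 (the z-rotation phases have unit modulus)

P=0.0949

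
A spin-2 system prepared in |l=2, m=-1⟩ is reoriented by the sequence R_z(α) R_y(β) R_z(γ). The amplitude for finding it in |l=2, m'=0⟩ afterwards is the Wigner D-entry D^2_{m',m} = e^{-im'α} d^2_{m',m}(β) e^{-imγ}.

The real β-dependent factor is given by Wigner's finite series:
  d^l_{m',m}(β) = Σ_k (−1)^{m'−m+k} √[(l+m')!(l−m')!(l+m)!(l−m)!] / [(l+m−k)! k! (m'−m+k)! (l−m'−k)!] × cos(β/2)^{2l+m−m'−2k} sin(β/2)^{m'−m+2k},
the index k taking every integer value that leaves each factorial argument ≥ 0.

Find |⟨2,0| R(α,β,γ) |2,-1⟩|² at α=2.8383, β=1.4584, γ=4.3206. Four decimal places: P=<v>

P=0.0186

D^2_{0,-1}(2.8383,1.4584,4.3206) = e^{-i·0·2.8383}·d^2_{0,-1}(1.4584)·e^{-i·-1·4.3206}. Compute d first:
With c≡cos(β/2)=0.745708 and s≡sin(β/2)=0.666273, N=[2·2·1·6]^{1/2}=4.898979
The bounds max(0,m−m')=0 and min(l+m,l−m')=1 give 2 terms
  k=0: (−1)^1·4.8990/(2)·0.7457^3·0.6663^1 = -0.676759
  k=1: (−1)^2·4.8990/(2)·0.7457^1·0.6663^3 = +0.540258
d^2_{0,-1}(1.4584) = -0.676759 +0.540258 = -0.136500
|D^2_{0,-1}|² = |d^2_{0,-1}(β)|² = (-0.136500)² = 0.018632 (the z-rotation phases have unit modulus)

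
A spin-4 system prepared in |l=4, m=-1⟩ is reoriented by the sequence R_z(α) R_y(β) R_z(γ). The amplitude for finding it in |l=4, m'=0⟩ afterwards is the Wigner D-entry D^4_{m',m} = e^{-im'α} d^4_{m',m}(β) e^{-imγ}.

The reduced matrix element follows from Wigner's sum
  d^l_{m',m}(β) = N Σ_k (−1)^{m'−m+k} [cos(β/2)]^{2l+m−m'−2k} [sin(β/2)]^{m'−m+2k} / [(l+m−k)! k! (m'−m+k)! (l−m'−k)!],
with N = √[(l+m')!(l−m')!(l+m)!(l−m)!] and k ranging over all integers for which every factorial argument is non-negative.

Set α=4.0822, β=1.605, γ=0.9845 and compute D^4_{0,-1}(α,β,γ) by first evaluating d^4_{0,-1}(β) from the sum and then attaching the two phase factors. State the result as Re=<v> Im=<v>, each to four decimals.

First d^4_{0,-1}(β=1.605), then the phase factors e^{-i(0)α} and e^{-i(-1)γ}:
c=cos(1.605/2)=0.694911, s=sin(1.605/2)=0.719096; N=√[24·24·6·120]=643.987578
k: max(0,(-1)−(0))=0 … min(4+(-1),4−(0))=3
  k=0: (−1)^1·643.9876/(144)·0.6949^7·0.7191^1 = -0.251656
  k=1: (−1)^2·643.9876/(24)·0.6949^5·0.7191^3 = +1.616860
  k=2: (−1)^3·643.9876/(24)·0.6949^3·0.7191^5 = -1.731360
  k=3: (−1)^4·643.9876/(144)·0.6949^1·0.7191^7 = +0.308995
d^4_{0,-1}(1.605) = -0.251656 +1.616860 -1.731360 +0.308995 = -0.057160
Attach z-rotation phases: D = e^{-i(0)(4.0822)}·(-0.057160)·e^{-i(-1)(0.9845)} = -0.031626-0.047614i

Re=-0.0316 Im=-0.0476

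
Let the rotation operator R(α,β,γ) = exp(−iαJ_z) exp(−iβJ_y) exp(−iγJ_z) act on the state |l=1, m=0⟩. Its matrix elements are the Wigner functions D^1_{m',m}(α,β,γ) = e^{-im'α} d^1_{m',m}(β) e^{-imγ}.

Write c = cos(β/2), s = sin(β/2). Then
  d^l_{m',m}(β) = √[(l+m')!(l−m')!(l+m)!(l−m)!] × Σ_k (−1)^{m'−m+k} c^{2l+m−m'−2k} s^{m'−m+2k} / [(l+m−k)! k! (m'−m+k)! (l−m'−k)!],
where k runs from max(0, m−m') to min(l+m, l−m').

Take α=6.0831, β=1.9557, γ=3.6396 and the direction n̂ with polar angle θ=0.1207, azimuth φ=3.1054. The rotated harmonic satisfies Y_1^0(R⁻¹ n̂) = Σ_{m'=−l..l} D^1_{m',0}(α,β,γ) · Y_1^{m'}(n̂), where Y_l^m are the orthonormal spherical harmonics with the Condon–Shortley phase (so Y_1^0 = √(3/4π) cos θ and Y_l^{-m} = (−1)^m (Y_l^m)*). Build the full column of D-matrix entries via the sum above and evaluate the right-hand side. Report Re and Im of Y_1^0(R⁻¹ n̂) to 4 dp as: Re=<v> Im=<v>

Re=-0.2359 Im=0.0000

Need the full column D^1_{m',0} for m'=−1..1 at α=6.0831, β=1.9557, γ=3.6396.
cos(β/2)=0.558807, sin(β/2)=0.829298
d^1_{-1,0}: single k=1 term ⇒ +0.655371;  D = +0.642296-0.130257i
d^1_{0,0}: k∈[0..1] ⇒ +0.312265 -0.687735 = -0.375470;  D = -0.375470+0.000000i
d^1_{1,0}: single k=0 term ⇒ -0.655371;  D = -0.642296-0.130257i
Y_1^{m'}(θ=0.1207,φ=3.1054) and Σ D·Y over m':
  (+0.6423-0.1303i)·(-0.0416-0.0015i)  (-0.3755+0.0000i)·(+0.4850+0.0000i)  (-0.6423-0.1303i)·(+0.0416-0.0015i)
Y_1^0(R⁻¹ n̂) = -0.235917+0.000000i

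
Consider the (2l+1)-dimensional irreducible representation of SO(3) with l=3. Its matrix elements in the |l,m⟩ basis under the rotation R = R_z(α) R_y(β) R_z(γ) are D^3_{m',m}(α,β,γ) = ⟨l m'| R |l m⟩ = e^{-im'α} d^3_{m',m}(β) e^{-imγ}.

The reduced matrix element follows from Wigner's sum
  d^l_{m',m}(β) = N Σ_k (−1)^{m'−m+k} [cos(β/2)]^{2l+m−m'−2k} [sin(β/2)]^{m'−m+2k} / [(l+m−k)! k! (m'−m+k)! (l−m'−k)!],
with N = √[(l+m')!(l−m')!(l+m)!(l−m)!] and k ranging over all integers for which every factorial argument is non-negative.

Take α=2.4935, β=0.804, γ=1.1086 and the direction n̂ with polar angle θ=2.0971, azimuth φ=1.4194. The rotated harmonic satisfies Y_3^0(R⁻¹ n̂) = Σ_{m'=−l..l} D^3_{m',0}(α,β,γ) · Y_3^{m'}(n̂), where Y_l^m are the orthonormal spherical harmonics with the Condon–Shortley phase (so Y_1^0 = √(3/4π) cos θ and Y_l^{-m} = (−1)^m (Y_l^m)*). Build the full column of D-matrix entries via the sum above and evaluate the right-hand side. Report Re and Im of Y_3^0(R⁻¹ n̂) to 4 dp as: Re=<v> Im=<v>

Re=0.0578 Im=0.0000

Need the full column D^3_{m',0} for m'=−3..3 at α=2.4935, β=0.804, γ=1.1086.
cos(β/2)=0.920280, sin(β/2)=0.391260
d^3_{-3,0}: single k=3 term ⇒ +0.208771;  D = +0.076172+0.194379i
d^3_{-2,0}: k∈[2..3] ⇒ +0.601411 -0.108708 = +0.492703;  D = +0.133608-0.474242i
d^3_{-1,0}: k∈[1..3] ⇒ +0.894657 -0.485141 +0.029231 = +0.438747;  D = -0.349785+0.264857i
d^3_{0,0}: k∈[0..3] ⇒ +0.607464 -0.988219 +0.178625 -0.003587 = -0.205717;  D = -0.205717+0.000000i
d^3_{1,0}: k∈[0..2] ⇒ -0.894657 +0.485141 -0.029231 = -0.438747;  D = +0.349785+0.264857i
d^3_{2,0}: k∈[0..1] ⇒ +0.601411 -0.108708 = +0.492703;  D = +0.133608+0.474242i
d^3_{3,0}: single k=0 term ⇒ -0.208771;  D = -0.076172+0.194379i
Y_3^{m'}(θ=2.0971,φ=1.4194) and Σ D·Y over m':
  (+0.0762+0.1944i)·(-0.1183+0.2424i)  (+0.1336-0.4742i)·(+0.3664+0.1145i)  (-0.3498+0.2649i)·(+0.0110-0.0723i)  (-0.2057+0.0000i)·(+0.3259+0.0000i)  (+0.3498+0.2649i)·(-0.0110-0.0723i)  (+0.1336+0.4742i)·(+0.3664-0.1145i)  (-0.0762+0.1944i)·(+0.1183+0.2424i)
Y_3^0(R⁻¹ n̂) = +0.057752+0.000000i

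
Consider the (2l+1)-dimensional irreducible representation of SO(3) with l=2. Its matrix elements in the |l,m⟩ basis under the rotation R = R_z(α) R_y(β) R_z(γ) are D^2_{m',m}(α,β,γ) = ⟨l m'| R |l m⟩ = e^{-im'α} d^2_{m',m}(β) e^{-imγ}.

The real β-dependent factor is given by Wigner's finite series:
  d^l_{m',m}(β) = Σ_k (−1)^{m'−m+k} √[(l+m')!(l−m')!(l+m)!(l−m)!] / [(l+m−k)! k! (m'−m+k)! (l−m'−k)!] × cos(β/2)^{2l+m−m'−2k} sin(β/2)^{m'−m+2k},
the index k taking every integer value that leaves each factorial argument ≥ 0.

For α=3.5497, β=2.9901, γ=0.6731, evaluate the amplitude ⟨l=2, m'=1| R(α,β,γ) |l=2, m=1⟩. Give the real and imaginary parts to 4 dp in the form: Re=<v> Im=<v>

Re=0.0080 Im=-0.0150

Split into d^2_{1,1}(β=2.9901) × two z-phases.
With c≡cos(β/2)=0.075674 and s≡sin(β/2)=0.997133, N=[6·1·6·1]^{1/2}=6.000000
Admissible k: 0..1 (factorial args all ≥0)
  k=0: (−1)^0·6.0000/(6)·0.0757^4·0.9971^0 = +0.000033
  k=1: (−1)^1·6.0000/(2)·0.0757^2·0.9971^2 = -0.017081
d^2_{1,1}(2.9901) = +0.000033 -0.017081 = -0.017048
Phases: e^{-i·(1)·3.5497}=-0.917874+0.396873i, e^{-i·(1)·0.6731}=+0.781893-0.623413i ⇒ D=+0.008017-0.015046i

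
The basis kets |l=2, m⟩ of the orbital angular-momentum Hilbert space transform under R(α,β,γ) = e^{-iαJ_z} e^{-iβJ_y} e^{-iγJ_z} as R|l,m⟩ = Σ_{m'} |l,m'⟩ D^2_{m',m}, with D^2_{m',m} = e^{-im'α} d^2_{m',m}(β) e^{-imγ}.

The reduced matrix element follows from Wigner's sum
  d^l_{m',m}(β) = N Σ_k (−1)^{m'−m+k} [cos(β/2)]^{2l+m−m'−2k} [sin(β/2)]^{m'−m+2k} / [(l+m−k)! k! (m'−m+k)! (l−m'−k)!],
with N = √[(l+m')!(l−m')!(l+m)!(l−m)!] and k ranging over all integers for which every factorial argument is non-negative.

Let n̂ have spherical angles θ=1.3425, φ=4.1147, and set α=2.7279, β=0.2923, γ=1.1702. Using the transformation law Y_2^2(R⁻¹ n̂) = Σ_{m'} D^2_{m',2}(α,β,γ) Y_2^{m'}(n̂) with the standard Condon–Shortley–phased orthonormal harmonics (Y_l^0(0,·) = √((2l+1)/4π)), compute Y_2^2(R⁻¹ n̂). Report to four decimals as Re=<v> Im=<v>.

Re=0.2995 Im=0.1970

Need the full column D^2_{m',2} for m'=−2..2 at α=2.7279, β=0.2923, γ=1.1702.
cos(β/2)=0.989339, sin(β/2)=0.145630
d^2_{-2,2}: single k=4 term ⇒ +0.000450;  D = -0.000450+0.000012i
d^2_{-1,2}: single k=3 term ⇒ +0.006111;  D = +0.005658+0.002309i
d^2_{0,2}: single k=2 term ⇒ +0.050847;  D = -0.035382-0.036518i
d^2_{1,2}: single k=1 term ⇒ +0.282044;  D = +0.098277+0.264368i
d^2_{2,2}: single k=0 term ⇒ +0.958033;  D = +0.055326-0.956435i
Y_2^{m'}(θ=1.3425,φ=4.1147) and Σ D·Y over m':
  (-0.0004+0.0000i)·(-0.1344-0.3410i)  (+0.0057+0.0023i)·(-0.0958+0.1408i)  (-0.0354-0.0365i)·(-0.2669+0.0000i)  (+0.0983+0.2644i)·(+0.0958+0.1408i)  (+0.0553-0.9564i)·(-0.1344+0.3410i)
Y_2^2(R⁻¹ n̂) = +0.299518+0.197034i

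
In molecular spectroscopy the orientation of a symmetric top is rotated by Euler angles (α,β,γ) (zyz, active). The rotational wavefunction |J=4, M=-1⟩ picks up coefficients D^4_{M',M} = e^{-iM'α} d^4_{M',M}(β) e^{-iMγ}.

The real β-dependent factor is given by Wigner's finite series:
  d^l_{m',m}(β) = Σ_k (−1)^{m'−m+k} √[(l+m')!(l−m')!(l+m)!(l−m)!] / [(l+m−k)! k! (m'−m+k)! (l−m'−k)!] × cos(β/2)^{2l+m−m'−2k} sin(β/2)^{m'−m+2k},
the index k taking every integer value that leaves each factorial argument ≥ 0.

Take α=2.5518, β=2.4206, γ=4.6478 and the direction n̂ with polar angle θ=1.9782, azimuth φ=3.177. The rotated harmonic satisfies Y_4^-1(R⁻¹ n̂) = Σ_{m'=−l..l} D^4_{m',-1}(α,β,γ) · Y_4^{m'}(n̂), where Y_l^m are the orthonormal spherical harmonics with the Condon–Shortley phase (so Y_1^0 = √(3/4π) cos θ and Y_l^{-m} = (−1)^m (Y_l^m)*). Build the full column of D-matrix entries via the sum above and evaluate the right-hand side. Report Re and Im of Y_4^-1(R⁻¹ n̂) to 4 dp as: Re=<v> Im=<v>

Re=-0.2622 Im=0.1682

Need the full column D^4_{m',-1} for m'=−4..4 at α=2.5518, β=2.4206, γ=4.6478.
cos(β/2)=0.352739, sin(β/2)=0.935722
d^4_{-4,-1}: single k=3 term ⇒ +0.033481;  D = -0.022022+0.025219i
d^4_{-3,-1}: k∈[2..3] ⇒ +0.013387 -0.157007 = -0.143620;  D = -0.138675+0.037362i
d^4_{-2,-1}: k∈[1..3] ⇒ +0.002697 -0.094910 +0.445254 = +0.353042;  D = -0.334377-0.113272i
d^4_{-1,-1}: k∈[0..3] ⇒ +0.000240 -0.025299 +0.356058 -0.835193 = -0.504194;  D = -0.306887-0.400040i
d^4_{0,-1}: k∈[0..3] ⇒ -0.002843 +0.120053 -0.844811 +0.990822 = +0.263220;  D = -0.016989-0.262672i
d^4_{1,-1}: k∈[0..3] ⇒ +0.016866 -0.356058 +1.252790 -0.587725 = +0.325872;  D = -0.163389+0.281952i
d^4_{2,-1}: k∈[0..2] ⇒ -0.063273 +0.667882 -0.939976 = -0.335368;  D = -0.301130+0.147622i
d^4_{3,-1}: k∈[0..1] ⇒ +0.157007 -0.662914 = -0.505907;  D = +0.501372+0.067585i
d^4_{4,-1}: single k=0 term ⇒ -0.235606;  D = -0.176541-0.156025i
Y_4^{m'}(θ=1.9782,φ=3.177) and Σ D·Y over m':
  (-0.0220+0.0252i)·(+0.3113-0.0444i)  (-0.1387+0.0374i)·(+0.3817-0.0407i)  (-0.3344-0.1133i)·(+0.0278-0.0020i)  (-0.3069-0.4000i)·(-0.3270+0.0116i)  (-0.0170-0.2627i)·(-0.0896+0.0000i)  (-0.1634+0.2820i)·(+0.3270+0.0116i)  (-0.3011+0.1476i)·(+0.0278+0.0020i)  (+0.5014+0.0676i)·(-0.3817-0.0407i)  (-0.1765-0.1560i)·(+0.3113+0.0444i)
Y_4^-1(R⁻¹ n̂) = -0.262208+0.168230i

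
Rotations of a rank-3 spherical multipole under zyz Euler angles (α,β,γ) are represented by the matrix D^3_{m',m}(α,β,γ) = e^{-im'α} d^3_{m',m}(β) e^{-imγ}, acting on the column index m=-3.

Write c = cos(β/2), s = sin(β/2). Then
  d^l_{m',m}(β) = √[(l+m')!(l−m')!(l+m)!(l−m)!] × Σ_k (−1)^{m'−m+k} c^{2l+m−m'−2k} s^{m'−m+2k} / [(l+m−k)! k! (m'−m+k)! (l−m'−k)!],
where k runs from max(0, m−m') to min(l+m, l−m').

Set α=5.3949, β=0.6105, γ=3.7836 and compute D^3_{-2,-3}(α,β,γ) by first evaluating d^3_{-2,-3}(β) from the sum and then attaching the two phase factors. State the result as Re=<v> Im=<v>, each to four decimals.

Re=0.5745 Im=0.0865

First d^3_{-2,-3}(β=0.6105), then the phase factors e^{-i(-2)α} and e^{-i(-3)γ}:
With c≡cos(β/2)=0.953772 and s≡sin(β/2)=0.300532, N=[1·120·1·720]^{1/2}=293.938769
Admissible k: 0..0 (factorial args all ≥0)
  k=0: (−1)^1·293.9388/(120)·0.9538^5·0.3005^1 = -0.581016
d^3_{-2,-3}(0.6105) = -0.581016
Phases: e^{-i·(-2)·5.3949}=-0.204325-0.978903i, e^{-i·(-3)·3.7836}=+0.347802-0.937568i ⇒ D=+0.574540+0.086511i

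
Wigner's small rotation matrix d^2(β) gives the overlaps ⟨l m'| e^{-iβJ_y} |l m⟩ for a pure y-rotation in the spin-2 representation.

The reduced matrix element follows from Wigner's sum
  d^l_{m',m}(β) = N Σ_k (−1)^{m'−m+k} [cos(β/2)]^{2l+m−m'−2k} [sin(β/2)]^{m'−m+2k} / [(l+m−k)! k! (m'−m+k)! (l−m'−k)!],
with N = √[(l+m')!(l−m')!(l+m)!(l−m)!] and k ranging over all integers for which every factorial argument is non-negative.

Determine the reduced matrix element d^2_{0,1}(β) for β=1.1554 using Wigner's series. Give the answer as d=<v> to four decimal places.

d=0.4522

d^2_{0,1}(β=1.1554) via Wigner's sum:
With c≡cos(β/2)=0.837721 and s≡sin(β/2)=0.546099, N=[2·2·6·1]^{1/2}=4.898979
k∈{1,2} keeps every argument non-negative
  k=1: (−1)^0·4.8990/(2)·0.8377^3·0.5461^1 = +0.786402
  k=2: (−1)^1·4.8990/(2)·0.8377^1·0.5461^3 = -0.334186
d^2_{0,1}(1.1554) = +0.786402 -0.334186 = +0.452216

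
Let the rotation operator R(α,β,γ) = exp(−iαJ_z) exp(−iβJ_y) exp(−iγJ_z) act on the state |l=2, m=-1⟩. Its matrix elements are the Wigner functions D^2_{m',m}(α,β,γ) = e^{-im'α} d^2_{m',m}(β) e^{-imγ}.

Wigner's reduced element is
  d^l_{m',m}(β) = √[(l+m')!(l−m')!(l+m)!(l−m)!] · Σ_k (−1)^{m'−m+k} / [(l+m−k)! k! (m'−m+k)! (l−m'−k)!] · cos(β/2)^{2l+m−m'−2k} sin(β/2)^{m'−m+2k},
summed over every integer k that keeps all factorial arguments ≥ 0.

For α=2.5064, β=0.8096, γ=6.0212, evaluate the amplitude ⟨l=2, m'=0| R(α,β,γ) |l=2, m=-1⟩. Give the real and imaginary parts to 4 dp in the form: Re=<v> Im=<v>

Split into d^2_{0,-1}(β=0.8096) × two z-phases.
With c≡cos(β/2)=0.919181 and s≡sin(β/2)=0.393835, N=[2·2·1·6]^{1/2}=4.898979
Admissible k: 0..1 (factorial args all ≥0)
  k=0: (−1)^1·4.8990/(2)·0.9192^3·0.3938^1 = -0.749192
  k=1: (−1)^2·4.8990/(2)·0.9192^1·0.3938^3 = +0.137537
d^2_{0,-1}(0.8096) = -0.749192 +0.137537 = -0.611655
Phases: e^{-i·(0)·2.5064}=+1.000000+0.000000i, e^{-i·(-1)·6.0212}=+0.965878-0.258999i ⇒ D=-0.590784+0.158418i

Re=-0.5908 Im=0.1584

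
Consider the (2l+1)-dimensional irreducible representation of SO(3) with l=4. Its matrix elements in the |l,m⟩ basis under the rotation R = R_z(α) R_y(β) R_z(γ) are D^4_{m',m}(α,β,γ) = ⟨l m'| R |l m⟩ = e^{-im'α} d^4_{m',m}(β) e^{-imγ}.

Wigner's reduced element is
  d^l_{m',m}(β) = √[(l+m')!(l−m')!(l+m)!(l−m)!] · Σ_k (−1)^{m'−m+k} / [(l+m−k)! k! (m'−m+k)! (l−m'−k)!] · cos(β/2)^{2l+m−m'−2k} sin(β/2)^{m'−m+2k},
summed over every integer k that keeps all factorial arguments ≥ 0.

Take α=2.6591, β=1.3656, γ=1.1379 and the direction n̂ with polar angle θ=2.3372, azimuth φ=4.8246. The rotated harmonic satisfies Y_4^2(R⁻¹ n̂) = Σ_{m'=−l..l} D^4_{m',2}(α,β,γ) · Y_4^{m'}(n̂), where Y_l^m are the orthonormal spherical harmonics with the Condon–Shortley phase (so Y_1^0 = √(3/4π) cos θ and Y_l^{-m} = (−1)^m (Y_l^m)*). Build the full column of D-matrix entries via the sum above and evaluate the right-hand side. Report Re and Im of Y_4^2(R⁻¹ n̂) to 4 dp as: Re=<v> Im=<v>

Need the full column D^4_{m',2} for m'=−4..4 at α=2.6591, β=1.3656, γ=1.1379.
cos(β/2)=0.775809, sin(β/2)=0.630968
d^4_{-4,2}: single k=6 term ⇒ +0.200970;  D = -0.097515+0.175726i
d^4_{-3,2}: k∈[5..6] ⇒ +0.524186 -0.115576 = +0.408610;  D = +0.341409-0.224504i
d^4_{-2,2}: k∈[4..6] ⇒ +0.861270 -0.455758 +0.025122 = +0.430635;  D = -0.428518+0.042646i
d^4_{-1,2}: k∈[3..5] ⇒ +0.998414 -0.990619 +0.131051 = +0.138846;  D = +0.128771+0.051926i
d^4_{0,2}: k∈[2..4] ⇒ +0.823502 -1.452573 +0.360308 = -0.268763;  D = +0.174168+0.204693i
d^4_{1,2}: k∈[1..3] ⇒ +0.452822 -1.497621 +0.660413 = -0.384387;  D = -0.084826-0.374910i
d^4_{2,2}: k∈[0..2] ⇒ +0.131232 -1.041657 +0.861270 = -0.049155;  D = -0.012636+0.047503i
d^4_{3,2}: k∈[0..1] ⇒ -0.399351 +0.792467 = +0.393115;  D = -0.265790+0.289647i
d^4_{4,2}: single k=0 term ⇒ +0.459327;  D = +0.432133-0.155701i
Y_4^{m'}(θ=2.3372,φ=4.8246) and Σ D·Y over m':
  (-0.0975+0.1757i)·(+0.1074-0.0517i)  (+0.3414-0.2245i)·(+0.1072+0.3064i)  (-0.4285+0.0426i)·(-0.4007+0.0915i)  (+0.1288+0.0519i)·(-0.0097-0.0862i)  (+0.1742+0.2047i)·(-0.3525+0.0000i)  (-0.0848-0.3749i)·(+0.0097-0.0862i)  (-0.0126+0.0475i)·(-0.4007-0.0915i)  (-0.2658+0.2896i)·(-0.1072+0.3064i)  (+0.4321-0.1557i)·(+0.1074+0.0517i)
Y_4^2(R⁻¹ n̂) = +0.184091-0.156656i

Re=0.1841 Im=-0.1567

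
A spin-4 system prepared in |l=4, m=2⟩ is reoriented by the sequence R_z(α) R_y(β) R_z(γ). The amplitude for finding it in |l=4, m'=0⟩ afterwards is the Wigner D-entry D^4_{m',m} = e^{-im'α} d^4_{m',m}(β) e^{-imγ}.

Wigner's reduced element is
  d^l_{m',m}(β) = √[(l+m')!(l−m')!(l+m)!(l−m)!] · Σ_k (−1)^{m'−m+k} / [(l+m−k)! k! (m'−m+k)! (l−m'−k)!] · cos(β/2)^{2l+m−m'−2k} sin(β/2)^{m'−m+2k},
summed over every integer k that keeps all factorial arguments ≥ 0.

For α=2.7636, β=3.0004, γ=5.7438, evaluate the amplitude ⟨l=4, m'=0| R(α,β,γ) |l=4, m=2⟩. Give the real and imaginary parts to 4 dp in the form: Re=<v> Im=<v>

Re=0.0217 Im=0.0404

First d^4_{0,2}(β=3.0004), then the phase factors e^{-i(0)α} and e^{-i(2)γ}:
With c≡cos(β/2)=0.070538 and s≡sin(β/2)=0.997509, N=[24·24·720·2]^{1/2}=910.735966
k: max(0,(2)−(0))=2 … min(4+(2),4−(0))=4
  k=2: (−1)^0·910.7360/(96)·0.0705^6·0.9975^2 = +0.000001
  k=3: (−1)^1·910.7360/(36)·0.0705^4·0.9975^4 = -0.000620
  k=4: (−1)^2·910.7360/(96)·0.0705^2·0.9975^6 = +0.046501
d^4_{0,2}(3.0004) = +0.000001 -0.000620 +0.046501 = +0.045882
D = (+1.000000+0.000000i)·(+0.045882)·(+0.472412+0.881378i) = +0.021675+0.040440i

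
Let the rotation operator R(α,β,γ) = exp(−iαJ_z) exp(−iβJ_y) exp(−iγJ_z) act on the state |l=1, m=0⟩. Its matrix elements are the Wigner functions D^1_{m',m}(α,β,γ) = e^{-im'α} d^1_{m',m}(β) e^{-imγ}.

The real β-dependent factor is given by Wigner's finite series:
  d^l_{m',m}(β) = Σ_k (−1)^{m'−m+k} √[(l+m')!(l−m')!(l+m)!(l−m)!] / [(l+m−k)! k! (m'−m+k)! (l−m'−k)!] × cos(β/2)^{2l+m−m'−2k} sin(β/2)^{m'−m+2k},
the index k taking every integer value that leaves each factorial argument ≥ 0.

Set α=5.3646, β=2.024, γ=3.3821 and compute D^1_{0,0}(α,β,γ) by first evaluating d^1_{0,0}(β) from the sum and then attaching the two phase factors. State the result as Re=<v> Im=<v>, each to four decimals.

Re=-0.4378 Im=0.0000

First d^1_{0,0}(β=2.024), then the phase factors e^{-i(0)α} and e^{-i(0)γ}:
Half-angle: c=0.530166, s=0.847894. N=√(1·1·1·1)=1.000000
The bounds max(0,m−m')=0 and min(l+m,l−m')=1 give 2 terms
  k=0: (−1)^0·1.0000/(1)·0.5302^2·0.8479^0 = +0.281076
  k=1: (−1)^1·1.0000/(1)·0.5302^0·0.8479^2 = -0.718924
d^1_{0,0}(2.024) = +0.281076 -0.718924 = -0.437848
Phases: e^{-i·(0)·5.3646}=+1.000000+0.000000i, e^{-i·(0)·3.3821}=+1.000000+0.000000i ⇒ D=-0.437848+0.000000i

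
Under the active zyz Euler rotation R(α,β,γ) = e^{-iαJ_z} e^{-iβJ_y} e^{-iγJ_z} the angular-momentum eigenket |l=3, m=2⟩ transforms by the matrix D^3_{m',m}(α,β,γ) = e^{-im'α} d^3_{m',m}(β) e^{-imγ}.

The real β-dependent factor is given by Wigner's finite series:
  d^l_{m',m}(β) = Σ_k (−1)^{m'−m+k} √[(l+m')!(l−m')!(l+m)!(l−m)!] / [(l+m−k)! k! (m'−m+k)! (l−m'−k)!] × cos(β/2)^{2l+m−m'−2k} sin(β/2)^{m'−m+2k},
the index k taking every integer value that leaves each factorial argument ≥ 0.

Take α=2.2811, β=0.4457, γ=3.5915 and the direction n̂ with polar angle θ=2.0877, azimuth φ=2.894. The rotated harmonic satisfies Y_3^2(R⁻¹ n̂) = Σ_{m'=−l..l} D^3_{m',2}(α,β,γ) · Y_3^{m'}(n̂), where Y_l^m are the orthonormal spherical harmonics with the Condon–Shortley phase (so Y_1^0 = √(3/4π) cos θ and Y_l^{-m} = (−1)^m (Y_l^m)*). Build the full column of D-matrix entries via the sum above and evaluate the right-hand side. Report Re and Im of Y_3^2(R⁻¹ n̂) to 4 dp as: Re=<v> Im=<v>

Need the full column D^3_{m',2} for m'=−3..3 at α=2.2811, β=0.4457, γ=3.5915.
cos(β/2)=0.975272, sin(β/2)=0.221010
d^3_{-3,2}: single k=5 term ⇒ +0.001260;  D = +0.001188-0.000420i
d^3_{-2,2}: k∈[4..5] ⇒ +0.011347 -0.000117 = +0.011230;  D = -0.009741-0.005588i
d^3_{-1,2}: k∈[3..4] ⇒ +0.063335 -0.001626 = +0.061709;  D = +0.011625+0.060604i
d^3_{0,2}: k∈[2..3] ⇒ +0.242040 -0.012430 = +0.229610;  D = +0.142761-0.179833i
d^3_{1,2}: k∈[1..2] ⇒ +0.616651 -0.063335 = +0.553317;  D = -0.552889+0.021752i
d^3_{2,2}: k∈[0..1] ⇒ +0.860505 -0.220951 = +0.639554;  D = +0.435769+0.468117i
d^3_{3,2}: single k=0 term ⇒ -0.477656;  D = -0.052848+0.474724i
Y_3^{m'}(θ=2.0877,φ=2.894) and Σ D·Y over m':
  (+0.0012-0.0004i)·(-0.2019-0.1854i)  (-0.0097-0.0056i)·(-0.3359-0.1814i)  (+0.0116+0.0606i)·(-0.0602-0.0152i)  (+0.1428-0.1798i)·(+0.3281+0.0000i)  (-0.5529+0.0218i)·(+0.0602-0.0152i)  (+0.4358+0.4681i)·(-0.3359+0.1814i)  (-0.0528+0.4747i)·(+0.2019-0.1854i)
Y_3^2(R⁻¹ n̂) = -0.137894-0.022110i

Re=-0.1379 Im=-0.0221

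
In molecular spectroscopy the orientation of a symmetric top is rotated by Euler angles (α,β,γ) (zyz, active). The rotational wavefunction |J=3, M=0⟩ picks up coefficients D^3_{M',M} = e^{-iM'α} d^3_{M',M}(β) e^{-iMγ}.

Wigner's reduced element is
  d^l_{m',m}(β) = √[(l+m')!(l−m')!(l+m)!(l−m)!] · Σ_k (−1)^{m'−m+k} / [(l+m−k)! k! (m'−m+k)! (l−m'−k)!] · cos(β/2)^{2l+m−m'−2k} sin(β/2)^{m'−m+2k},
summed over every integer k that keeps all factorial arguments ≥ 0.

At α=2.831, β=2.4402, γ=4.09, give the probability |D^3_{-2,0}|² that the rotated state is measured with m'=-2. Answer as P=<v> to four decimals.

First d^3_{-2,0}(β=2.4402), then the phase factors e^{-i(-2)α} and e^{-i(0)γ}:
c=cos(2.4402/2)=0.343552, s=sin(2.4402/2)=0.939134; N=√[1·120·6·6]=65.726707
k∈{2,3} keeps every argument non-negative
  k=2: (−1)^0·65.7267/(12)·0.3436^4·0.9391^2 = +0.067295
  k=3: (−1)^1·65.7267/(12)·0.3436^2·0.9391^4 = -0.502869
d^3_{-2,0}(2.4402) = +0.067295 -0.502869 = -0.435574
|D^3_{-2,0}|² = |d^3_{-2,0}(β)|² = (-0.435574)² = 0.189725 (the z-rotation phases have unit modulus)

P=0.1897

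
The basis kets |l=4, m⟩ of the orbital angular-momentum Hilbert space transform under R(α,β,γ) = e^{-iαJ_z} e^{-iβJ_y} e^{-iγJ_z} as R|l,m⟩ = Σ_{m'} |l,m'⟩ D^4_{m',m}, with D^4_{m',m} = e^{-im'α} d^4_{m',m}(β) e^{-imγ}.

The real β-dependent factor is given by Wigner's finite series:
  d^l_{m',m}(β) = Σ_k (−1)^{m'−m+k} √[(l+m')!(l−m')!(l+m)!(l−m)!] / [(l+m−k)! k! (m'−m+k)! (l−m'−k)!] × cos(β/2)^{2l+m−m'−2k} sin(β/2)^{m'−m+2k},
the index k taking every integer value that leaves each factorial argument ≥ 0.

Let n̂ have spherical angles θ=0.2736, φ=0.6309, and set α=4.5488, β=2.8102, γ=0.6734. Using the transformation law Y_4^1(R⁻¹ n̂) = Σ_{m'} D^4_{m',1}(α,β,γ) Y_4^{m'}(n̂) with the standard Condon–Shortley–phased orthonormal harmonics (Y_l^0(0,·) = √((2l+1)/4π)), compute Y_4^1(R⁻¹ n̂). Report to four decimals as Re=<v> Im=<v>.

Re=0.0262 Im=0.3837

Need the full column D^4_{m',1} for m'=−4..4 at α=4.5488, β=2.8102, γ=0.6734.
cos(β/2)=0.164939, sin(β/2)=0.986304
d^4_{-4,1}: single k=5 term ⇒ +0.031341;  D = +0.007542-0.030420i
d^4_{-3,1}: k∈[4..5] ⇒ +0.009265 -0.198784 = -0.189519;  D = -0.174065-0.074958i
d^4_{-2,1}: k∈[3..5] ⇒ +0.001656 -0.088845 +0.635382 = +0.548194;  D = -0.295924+0.461460i
d^4_{-1,1}: k∈[2..5] ⇒ +0.000196 -0.021012 +0.375667 -0.895541 = -0.540690;  D = +0.401532+0.362101i
d^4_{0,1}: k∈[1..4] ⇒ +0.000015 -0.003143 +0.112381 -0.669751 = -0.560499;  D = -0.438145+0.349554i
d^4_{1,1}: k∈[0..3] ⇒ +0.000001 -0.000294 +0.021012 -0.250445 = -0.229726;  D = -0.112109-0.200514i
d^4_{2,1}: k∈[0..2] ⇒ -0.000014 +0.002485 -0.059230 = -0.056759;  D = +0.053391-0.019261i
d^4_{3,1}: k∈[0..1] ⇒ +0.000155 -0.009265 = -0.009110;  D = +0.001655+0.008958i
d^4_{4,1}: single k=0 term ⇒ -0.000876;  D = -0.000876+0.000017i
Y_4^{m'}(θ=0.2736,φ=0.6309) and Σ D·Y over m':
  (+0.0075-0.0304i)·(-0.0019-0.0014i)  (-0.1741-0.0750i)·(-0.0075-0.0226i)  (-0.2959+0.4615i)·(+0.0408-0.1277i)  (+0.4015+0.3621i)·(+0.3467-0.2533i)  (-0.4381+0.3496i)·(+0.5571+0.0000i)  (-0.1121-0.2005i)·(-0.3467-0.2533i)  (+0.0534-0.0193i)·(+0.0408+0.1277i)  (+0.0017+0.0090i)·(+0.0075-0.0226i)  (-0.0009+0.0000i)·(-0.0019+0.0014i)
Y_4^1(R⁻¹ n̂) = +0.026221+0.383708i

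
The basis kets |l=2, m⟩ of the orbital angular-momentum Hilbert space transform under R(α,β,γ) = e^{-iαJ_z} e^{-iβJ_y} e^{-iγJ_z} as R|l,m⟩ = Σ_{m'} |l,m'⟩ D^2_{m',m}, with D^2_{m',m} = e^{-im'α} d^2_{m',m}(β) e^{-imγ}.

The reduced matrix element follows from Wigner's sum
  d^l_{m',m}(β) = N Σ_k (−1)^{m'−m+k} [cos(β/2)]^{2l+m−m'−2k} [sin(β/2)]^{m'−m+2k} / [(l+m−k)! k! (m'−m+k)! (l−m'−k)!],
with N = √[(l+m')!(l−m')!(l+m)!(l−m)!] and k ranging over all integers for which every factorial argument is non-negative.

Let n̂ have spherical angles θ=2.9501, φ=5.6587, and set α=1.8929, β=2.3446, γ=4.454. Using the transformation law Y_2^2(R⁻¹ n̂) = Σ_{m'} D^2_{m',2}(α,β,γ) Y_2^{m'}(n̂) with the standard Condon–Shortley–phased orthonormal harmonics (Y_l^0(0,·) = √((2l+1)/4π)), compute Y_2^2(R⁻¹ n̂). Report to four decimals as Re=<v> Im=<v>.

Need the full column D^2_{m',2} for m'=−2..2 at α=1.8929, β=2.3446, γ=4.454.
cos(β/2)=0.388033, sin(β/2)=0.921646
d^2_{-2,2}: single k=4 term ⇒ +0.721532;  D = +0.287484+0.661786i
d^2_{-1,2}: single k=3 term ⇒ +0.607562;  D = +0.451963-0.406030i
d^2_{0,2}: single k=2 term ⇒ +0.313286;  D = -0.272376-0.154789i
d^2_{1,2}: single k=1 term ⇒ +0.107696;  D = -0.020833+0.105662i
d^2_{2,2}: single k=0 term ⇒ +0.022671;  D = +0.022487-0.002881i
Y_2^{m'}(θ=2.9501,φ=5.6587) and Σ D·Y over m':
  (+0.2875+0.6618i)·(+0.0044+0.0133i)  (+0.4520-0.4060i)·(-0.1171-0.0844i)  (-0.2724-0.1548i)·(+0.5965+0.0000i)  (-0.0208+0.1057i)·(+0.1171-0.0844i)  (+0.0225-0.0029i)·(+0.0044-0.0133i)
Y_2^2(R⁻¹ n̂) = -0.250642-0.062364i

Re=-0.2506 Im=-0.0624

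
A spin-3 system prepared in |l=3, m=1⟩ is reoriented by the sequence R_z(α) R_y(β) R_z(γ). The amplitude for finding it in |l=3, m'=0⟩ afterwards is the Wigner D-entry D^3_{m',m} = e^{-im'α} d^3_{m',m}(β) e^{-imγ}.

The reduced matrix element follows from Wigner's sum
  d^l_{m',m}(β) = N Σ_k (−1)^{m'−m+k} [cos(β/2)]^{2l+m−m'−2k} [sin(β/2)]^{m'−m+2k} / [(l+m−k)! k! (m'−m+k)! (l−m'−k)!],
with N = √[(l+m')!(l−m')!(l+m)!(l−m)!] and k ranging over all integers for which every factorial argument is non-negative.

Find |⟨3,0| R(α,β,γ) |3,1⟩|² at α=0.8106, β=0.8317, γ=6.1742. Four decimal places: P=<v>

D^3_{0,1}(0.8106,0.8317,6.1742) = e^{-i·0·0.8106}·d^3_{0,1}(0.8317)·e^{-i·1·6.1742}. Compute d first:
With c≡cos(β/2)=0.914773 and s≡sin(β/2)=0.403968, N=[6·6·24·2]^{1/2}=41.569219
Admissible k: 1..3 (factorial args all ≥0)
  k=1: (−1)^0·41.5692/(12)·0.9148^5·0.4040^1 = +0.896406
  k=2: (−1)^1·41.5692/(4)·0.9148^3·0.4040^3 = -0.524435
  k=3: (−1)^2·41.5692/(12)·0.9148^1·0.4040^5 = +0.034091
d^3_{0,1}(0.8317) = +0.896406 -0.524435 +0.034091 = +0.406061
|D^3_{0,1}|² = |d^3_{0,1}(β)|² = (+0.406061)² = 0.164885 (the z-rotation phases have unit modulus)

P=0.1649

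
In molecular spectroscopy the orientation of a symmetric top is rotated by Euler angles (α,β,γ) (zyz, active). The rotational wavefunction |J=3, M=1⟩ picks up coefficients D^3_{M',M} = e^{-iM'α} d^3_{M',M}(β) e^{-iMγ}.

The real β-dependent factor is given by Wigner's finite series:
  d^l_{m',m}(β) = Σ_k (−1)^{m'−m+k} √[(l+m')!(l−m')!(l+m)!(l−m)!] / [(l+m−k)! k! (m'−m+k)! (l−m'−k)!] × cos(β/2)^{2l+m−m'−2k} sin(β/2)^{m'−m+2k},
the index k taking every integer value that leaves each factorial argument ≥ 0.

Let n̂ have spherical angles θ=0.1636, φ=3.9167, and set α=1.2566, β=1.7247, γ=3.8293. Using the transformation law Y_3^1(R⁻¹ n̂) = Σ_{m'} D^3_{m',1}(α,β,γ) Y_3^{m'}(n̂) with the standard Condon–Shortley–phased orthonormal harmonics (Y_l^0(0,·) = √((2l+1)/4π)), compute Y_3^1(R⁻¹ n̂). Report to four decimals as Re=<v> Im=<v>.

Re=0.1264 Im=-0.1218

Need the full column D^3_{m',1} for m'=−3..3 at α=1.2566, β=1.7247, γ=3.8293.
cos(β/2)=0.650655, sin(β/2)=0.759374
d^3_{-3,1}: single k=4 term ⇒ +0.545217;  D = +0.544252-0.032421i
d^3_{-2,1}: k∈[3..4] ⇒ +0.762866 -0.519551 = +0.243315;  D = +0.061304-0.235466i
d^3_{-1,1}: k∈[2..4] ⇒ +0.620104 -1.126194 +0.191749 = -0.314341;  D = +0.264832+0.169335i
d^3_{0,1}: k∈[1..3] ⇒ +0.306760 -1.253517 +0.569140 = -0.377617;  D = +0.291786-0.239699i
d^3_{1,1}: k∈[0..2] ⇒ +0.075876 -0.826806 +0.844646 = +0.093716;  D = +0.034196+0.087254i
d^3_{2,1}: k∈[0..1] ⇒ -0.280033 +0.762866 = +0.482834;  D = +0.481985-0.028622i
d^3_{3,1}: single k=0 term ⇒ +0.400276;  D = +0.100922-0.387344i
Y_3^{m'}(θ=0.1636,φ=3.9167) and Σ D·Y over m':
  (+0.5443-0.0324i)·(+0.0012+0.0013i)  (+0.0613-0.2355i)·(+0.0006-0.0267i)  (+0.2648+0.1693i)·(-0.1454+0.1425i)  (+0.2918-0.2397i)·(+0.6876+0.0000i)  (+0.0342+0.0873i)·(+0.1454+0.1425i)  (+0.4820-0.0286i)·(+0.0006+0.0267i)  (+0.1009-0.3873i)·(-0.0012+0.0013i)
Y_3^1(R⁻¹ n̂) = +0.126394-0.121753i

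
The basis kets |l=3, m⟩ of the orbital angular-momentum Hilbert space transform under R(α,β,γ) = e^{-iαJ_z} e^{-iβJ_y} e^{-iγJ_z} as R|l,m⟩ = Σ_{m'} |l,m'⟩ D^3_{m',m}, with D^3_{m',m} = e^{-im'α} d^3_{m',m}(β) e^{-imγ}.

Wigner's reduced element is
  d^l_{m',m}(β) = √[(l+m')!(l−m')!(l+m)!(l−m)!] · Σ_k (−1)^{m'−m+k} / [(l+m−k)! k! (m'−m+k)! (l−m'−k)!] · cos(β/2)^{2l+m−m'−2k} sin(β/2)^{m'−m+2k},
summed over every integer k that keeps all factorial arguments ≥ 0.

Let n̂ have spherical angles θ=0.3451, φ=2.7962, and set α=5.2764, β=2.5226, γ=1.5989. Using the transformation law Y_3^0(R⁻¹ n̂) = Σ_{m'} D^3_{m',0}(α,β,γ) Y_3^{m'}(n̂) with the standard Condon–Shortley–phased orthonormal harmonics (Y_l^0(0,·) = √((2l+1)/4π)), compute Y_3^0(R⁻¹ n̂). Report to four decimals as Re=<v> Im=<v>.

Re=-0.4278 Im=0.0000

Need the full column D^3_{m',0} for m'=−3..3 at α=5.2764, β=2.5226, γ=1.5989.
cos(β/2)=0.304579, sin(β/2)=0.952487
d^3_{-3,0}: single k=3 term ⇒ +0.109192;  D = -0.108391-0.013206i
d^3_{-2,0}: k∈[2..3] ⇒ +0.042764 -0.418212 = -0.375448;  D = +0.160860+0.339242i
d^3_{-1,0}: k∈[1..3] ⇒ +0.008649 -0.253740 +0.827153 = +0.582062;  D = +0.311159-0.491911i
d^3_{0,0}: k∈[0..3] ⇒ +0.000798 -0.070268 +0.687193 -0.746715 = -0.128992;  D = -0.128992+0.000000i
d^3_{1,0}: k∈[0..2] ⇒ -0.008649 +0.253740 -0.827153 = -0.582062;  D = -0.311159-0.491911i
d^3_{2,0}: k∈[0..1] ⇒ +0.042764 -0.418212 = -0.375448;  D = +0.160860-0.339242i
d^3_{3,0}: single k=0 term ⇒ -0.109192;  D = +0.108391-0.013206i
Y_3^{m'}(θ=0.3451,φ=2.7962) and Σ D·Y over m':
  (-0.1084-0.0132i)·(-0.0082-0.0139i)  (+0.1609+0.3392i)·(+0.0848+0.0701i)  (+0.3112-0.4919i)·(-0.3526-0.1269i)  (-0.1290+0.0000i)·(+0.5014+0.0000i)  (-0.3112-0.4919i)·(+0.3526-0.1269i)  (+0.1609-0.3392i)·(+0.0848-0.0701i)  (+0.1084-0.0132i)·(+0.0082-0.0139i)
Y_3^0(R⁻¹ n̂) = -0.427820-0.000000i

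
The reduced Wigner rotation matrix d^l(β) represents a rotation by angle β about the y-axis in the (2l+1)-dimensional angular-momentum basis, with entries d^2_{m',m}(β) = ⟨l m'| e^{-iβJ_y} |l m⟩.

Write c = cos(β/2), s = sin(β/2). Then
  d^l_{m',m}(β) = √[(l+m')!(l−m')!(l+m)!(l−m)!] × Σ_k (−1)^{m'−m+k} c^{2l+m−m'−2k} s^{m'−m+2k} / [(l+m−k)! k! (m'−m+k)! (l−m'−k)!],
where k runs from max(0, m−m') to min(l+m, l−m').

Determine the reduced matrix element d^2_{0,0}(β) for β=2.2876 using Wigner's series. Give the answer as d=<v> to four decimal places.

d^2_{0,0}(β=2.2876) via Wigner's sum:
Half-angle: c=0.414139, s=0.910214. N=√(2·2·2·2)=4.000000
k∈{0,1,2} keeps every argument non-negative
  k=0: (−1)^0·4.0000/(4)·0.4141^4·0.9102^0 = +0.029416
  k=1: (−1)^1·4.0000/(1)·0.4141^2·0.9102^2 = -0.568380
  k=2: (−1)^2·4.0000/(4)·0.4141^0·0.9102^4 = +0.686394
d^2_{0,0}(2.2876) = +0.029416 -0.568380 +0.686394 = +0.147431

d=0.1474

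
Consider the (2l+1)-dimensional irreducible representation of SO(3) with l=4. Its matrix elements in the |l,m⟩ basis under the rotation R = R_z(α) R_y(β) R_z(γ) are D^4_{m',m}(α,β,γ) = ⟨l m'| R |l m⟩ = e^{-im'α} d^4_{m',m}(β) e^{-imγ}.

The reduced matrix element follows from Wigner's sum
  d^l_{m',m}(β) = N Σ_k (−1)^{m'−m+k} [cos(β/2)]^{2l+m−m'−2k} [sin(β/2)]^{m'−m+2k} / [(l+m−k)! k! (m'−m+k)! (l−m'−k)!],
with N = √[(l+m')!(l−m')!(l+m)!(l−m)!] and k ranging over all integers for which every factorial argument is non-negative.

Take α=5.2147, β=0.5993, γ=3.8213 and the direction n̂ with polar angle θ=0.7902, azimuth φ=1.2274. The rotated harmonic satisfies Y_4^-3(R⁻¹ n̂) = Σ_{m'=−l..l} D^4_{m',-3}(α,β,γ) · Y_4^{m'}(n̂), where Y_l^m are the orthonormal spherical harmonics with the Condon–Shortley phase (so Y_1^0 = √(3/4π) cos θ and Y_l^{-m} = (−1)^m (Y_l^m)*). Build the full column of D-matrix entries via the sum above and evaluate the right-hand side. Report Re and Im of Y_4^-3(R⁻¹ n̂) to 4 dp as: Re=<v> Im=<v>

Need the full column D^4_{m',-3} for m'=−4..4 at α=5.2147, β=0.5993, γ=3.8213.
cos(β/2)=0.955440, sin(β/2)=0.295186
d^4_{-4,-3}: single k=1 term ⇒ +0.606826;  D = +0.373981+0.477887i
d^4_{-3,-3}: k∈[0..1] ⇒ +0.694427 -0.463991 = +0.230437;  D = -0.090683+0.211844i
d^4_{-2,-3}: k∈[0..1] ⇒ -0.802755 +0.229873 = -0.572882;  D = +0.570141-0.055966i
d^4_{-1,-3}: k∈[0..1] ⇒ +0.526116 -0.083698 = +0.442418;  D = -0.249866-0.365103i
d^4_{0,-3}: k∈[0..1] ⇒ -0.242308 +0.023129 = -0.219179;  D = -0.098936+0.195579i
d^4_{1,-3}: k∈[0..1] ⇒ +0.083698 -0.004793 = +0.078904;  D = +0.078859-0.002681i
d^4_{2,-3}: k∈[0..1] ⇒ -0.021942 +0.000698 = -0.021244;  D = -0.010855-0.018261i
d^4_{3,-3}: k∈[0..1] ⇒ +0.004227 -0.000058 = +0.004170;  D = -0.002116+0.003593i
d^4_{4,-3}: single k=0 term ⇒ -0.000528;  D = +0.000528+0.000016i
Y_4^{m'}(θ=0.7902,φ=1.2274) and Σ D·Y over m':
  (+0.3740+0.4779i)·(+0.0221+0.1106i)  (-0.0907+0.2118i)·(-0.2709+0.1626i)  (+0.5701-0.0560i)·(-0.3221-0.2641i)  (-0.2499-0.3651i)·(+0.0371-0.1039i)  (-0.0989+0.1956i)·(-0.3463+0.0000i)  (+0.0789-0.0027i)·(-0.0371-0.1039i)  (-0.0109-0.0183i)·(-0.3221+0.2641i)  (-0.0021+0.0036i)·(+0.2709+0.1626i)  (+0.0005+0.0000i)·(+0.0221-0.1106i)
Y_4^-3(R⁻¹ n̂) = -0.261848-0.212580i

Re=-0.2618 Im=-0.2126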